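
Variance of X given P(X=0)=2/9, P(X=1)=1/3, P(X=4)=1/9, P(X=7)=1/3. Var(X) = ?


E[X] = 28/9, E[X^2] = 166/9
Var(X) = E[X^2] - (E[X])^2 = 166/9 - (28/9)^2 = 710/81

710/81


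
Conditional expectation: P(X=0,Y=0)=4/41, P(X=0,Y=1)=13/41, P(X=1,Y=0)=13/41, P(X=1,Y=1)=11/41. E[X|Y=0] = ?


P(Y=0) = 17/41
E[X|Y=0] = (0*4 + 1*13)/17 = 13/17

13/17


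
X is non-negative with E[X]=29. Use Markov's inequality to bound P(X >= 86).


Markov: P(X >= a) <= E[X]/a
P(X >= 86) <= 29/86

29/86


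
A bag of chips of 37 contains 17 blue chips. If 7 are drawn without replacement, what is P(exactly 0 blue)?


P(X=0) = C(17,0)*C(20,7) / C(37,7)
= 1*77520 / 10295472
= 77520/10295472 = 95/12617

95/12617


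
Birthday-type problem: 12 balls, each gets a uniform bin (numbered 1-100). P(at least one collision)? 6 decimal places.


P(all different) = prod((100-i)/100 for i=0..11) = 0.503153
P(at least one match) = 1 - 0.503153 = 0.496847

0.496847


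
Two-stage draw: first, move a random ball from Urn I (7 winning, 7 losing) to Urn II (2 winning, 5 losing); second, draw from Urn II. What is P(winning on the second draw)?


P(transfer winning) = 7/14 = 1/2; P(transfer losing) = 1/2
If winning transferred: Urn II has 3 winning of 8, so P(winning|winning moved) = 3/8
If losing transferred: Urn II has 2 winning of 8, so P(winning|losing moved) = 1/4
By total probability: P(winning) = 1/2*3/8 + 1/2*1/4 = 5/16

5/16


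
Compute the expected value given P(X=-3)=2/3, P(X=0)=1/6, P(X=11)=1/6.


E[X] = sum(x * P(x))
= -3*2/3 + 0*1/6 + 11*1/6
= -1/6

-1/6


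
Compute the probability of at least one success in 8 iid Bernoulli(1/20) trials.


P(at least one) = 1 - P(none)
P(none) = (1 - 1/20)^8 = (19/20)^8 = 16983563041/25600000000
P(at least one) = 1 - 16983563041/25600000000 = 8616436959/25600000000

8616436959/25600000000


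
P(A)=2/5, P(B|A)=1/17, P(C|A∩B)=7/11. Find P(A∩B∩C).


P(A∩B∩C) = P(A) * P(B|A) * P(C|A∩B)
= 2/5 * 1/17 * 7/11
= 2/85 * 7/11 = 14/935

14/935


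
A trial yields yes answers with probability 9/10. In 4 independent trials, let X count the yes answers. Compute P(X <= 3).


P(X<=3) = P(X=0) + P(X=1) + P(X=2) + P(X=3)
= 1/10000 + 9/2500 + 243/5000 + 729/2500
= 3439/10000

3439/10000


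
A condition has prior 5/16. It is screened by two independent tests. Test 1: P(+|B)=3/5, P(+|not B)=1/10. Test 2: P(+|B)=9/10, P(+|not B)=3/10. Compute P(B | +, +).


After test 1: P(+) = 3/5*5/16 + 1/10*11/16 = 41/160
P(B|+) = (3/16)/(41/160) = 30/41
After test 2 (use post1 as new prior): P(+) = 9/10*30/41 + 3/10*11/41 = 303/410
P(B|+,+) = (27/41)/(303/410) = 90/101

90/101


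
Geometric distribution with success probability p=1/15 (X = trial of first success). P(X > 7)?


P(X > 7) = P(first 7 trials all fail) = (1-p)^7 = (14/15)^7 = 105413504/170859375

105413504/170859375


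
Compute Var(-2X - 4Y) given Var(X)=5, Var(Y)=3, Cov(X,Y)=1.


Var(-2X - 4Y) = (-2)^2*Var(X) + (-4)^2*Var(Y) + 2*(-2)*(-4)*Cov(X,Y)
= 4*5 + 16*3 + 16*1
= 20 + 48 + 16 = 84

84


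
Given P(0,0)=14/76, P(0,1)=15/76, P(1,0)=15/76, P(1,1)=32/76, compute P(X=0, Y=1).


Read from table: P(X=0, Y=1) = 15/76

15/76


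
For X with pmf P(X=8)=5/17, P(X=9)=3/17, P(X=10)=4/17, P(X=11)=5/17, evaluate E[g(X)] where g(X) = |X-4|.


E[|X-4|] = sum(g(x)*P(x))
= 4*5/17 + 5*3/17 + 6*4/17 + 7*5/17
= 94/17

94/17


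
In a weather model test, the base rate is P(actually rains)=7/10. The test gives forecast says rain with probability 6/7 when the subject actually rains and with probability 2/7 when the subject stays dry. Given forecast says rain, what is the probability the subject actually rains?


P(A) = P(A|B)P(B) + P(A|B')P(B') = 6/7*7/10 + 2/7*3/10 = 24/35
P(B|A) = P(A|B)P(B)/P(A) = (3/5)/(24/35) = 7/8

7/8


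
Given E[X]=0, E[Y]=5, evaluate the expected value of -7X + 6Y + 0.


E[-7X + 6Y + 0] = -7*E[X] + 6*E[Y] + 0
= (-7)*(0) + (6)*(5) + (0)
= 0 + 30 + 0 = 30

30


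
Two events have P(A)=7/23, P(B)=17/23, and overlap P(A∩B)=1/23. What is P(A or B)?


P(A∪B) = P(A) + P(B) - P(A∩B)
= 7/23 + 17/23 - 1/23 = 1

1


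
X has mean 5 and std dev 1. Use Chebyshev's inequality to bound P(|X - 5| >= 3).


k = 3/1 = 3
Chebyshev: P(|X-mu| >= k*sigma) <= 1/k^2 = 1/3^2 = 1/9

1/9


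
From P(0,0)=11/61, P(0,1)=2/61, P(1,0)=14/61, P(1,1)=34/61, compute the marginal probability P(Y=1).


P(Y=1) = P(0,1)+P(1,1) = 2/61 + 34/61 = 36/61

36/61


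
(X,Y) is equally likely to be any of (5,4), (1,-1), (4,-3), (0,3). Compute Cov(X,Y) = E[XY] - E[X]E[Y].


E[X]=5/2, E[Y]=3/4, E[XY]=7/4
Cov(X,Y) = E[XY] - E[X]E[Y] = 7/4 - 5/2*3/4 = -1/8

-1/8


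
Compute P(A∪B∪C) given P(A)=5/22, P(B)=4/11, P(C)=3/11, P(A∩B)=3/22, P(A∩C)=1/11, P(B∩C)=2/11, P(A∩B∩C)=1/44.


P(A∪B∪C) = P(A)+P(B)+P(C) - P(AB)-P(AC)-P(BC) + P(ABC)
= 5/22+4/11+3/11 - 3/22-1/11-2/11 + 1/44
= 21/44

21/44


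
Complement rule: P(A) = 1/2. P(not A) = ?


P(A') = 1 - P(A) = 1 - 1/2 = 1/2

1/2


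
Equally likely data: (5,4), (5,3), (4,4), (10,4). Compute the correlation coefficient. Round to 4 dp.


Cov(X,Y) = 0.2500, Var(X) = 5.5000, Var(Y) = 0.1875
rho = Cov/(sqrt(VarX)*sqrt(VarY)) = 0.2462

0.2462


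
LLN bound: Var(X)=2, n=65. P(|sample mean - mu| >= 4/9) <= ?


Var(Xbar) = Var(X)/n = 2/65
Chebyshev: P(|Xbar-mu| >= 4/9) <= Var(Xbar)/(4/9)^2 = (2/65)/(16/81) = 81/520

81/520


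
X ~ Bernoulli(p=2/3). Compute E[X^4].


For Bernoulli: X in {0,1}
E[X^4] = 0^4*(1-2/3) + 1^4*2/3 = 2/3

2/3


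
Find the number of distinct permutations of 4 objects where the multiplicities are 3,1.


4! = 24
Denominator: 3!=6 * 1!=1
Coefficient = 24 / 6 = 4

4


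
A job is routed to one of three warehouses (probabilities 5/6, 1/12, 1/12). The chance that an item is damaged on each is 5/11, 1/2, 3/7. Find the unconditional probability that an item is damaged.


P(A) = P(A|B1)P(B1) + P(A|B2)P(B2) + P(A|B3)P(B3)
= 5/11*5/6 + 1/2*1/12 + 3/7*1/12
= 25/66 + 1/24 + 1/28 = 281/616

281/616


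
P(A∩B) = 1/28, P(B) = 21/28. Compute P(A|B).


P(A|B) = P(A∩B)/P(B) = (1/28)/(21/28) = 1/21

1/21


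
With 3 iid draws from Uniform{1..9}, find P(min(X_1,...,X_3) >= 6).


P(min >= 6) = P(all X_i >= 6) = (P(X_1 >= 6))^3
= (4/9)^3 = 64/729

64/729


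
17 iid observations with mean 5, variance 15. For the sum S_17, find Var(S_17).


By independence, Var(S_n) = n*Var(X_1) = 17*15 = 255

255


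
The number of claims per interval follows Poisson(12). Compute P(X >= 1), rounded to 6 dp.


P(X>=1) = 1 - P(X<=0) = 1 - (e^(-12)*12^0/0!)
≈ 1 - 0.0000061442 = 0.9999938558
≈ 0.999994

0.999994


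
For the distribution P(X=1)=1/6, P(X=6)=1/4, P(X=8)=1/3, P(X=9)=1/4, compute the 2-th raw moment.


E[X^2] = sum(x^2 * P(x))
= 1*1/6 + 36*1/4 + 64*1/3 + 81*1/4
= 203/4

203/4


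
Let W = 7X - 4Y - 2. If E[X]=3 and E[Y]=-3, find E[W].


E[7X - 4Y - 2] = 7*E[X] - 4*E[Y] - 2
= (7)*(3) + (-4)*(-3) + (-2)
= 21 + 12 - 2 = 31

31


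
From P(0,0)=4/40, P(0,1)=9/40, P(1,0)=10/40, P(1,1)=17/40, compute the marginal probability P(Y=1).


P(Y=1) = P(0,1)+P(1,1) = 9/40 + 17/40 = 26/40 = 13/20

13/20


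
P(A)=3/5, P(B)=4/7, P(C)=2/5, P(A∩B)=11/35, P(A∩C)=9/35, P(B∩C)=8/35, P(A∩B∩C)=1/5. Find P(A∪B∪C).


P(A∪B∪C) = P(A)+P(B)+P(C) - P(AB)-P(AC)-P(BC) + P(ABC)
= 3/5+4/7+2/5 - 11/35-9/35-8/35 + 1/5
= 34/35

34/35


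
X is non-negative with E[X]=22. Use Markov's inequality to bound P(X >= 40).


Markov: P(X >= a) <= E[X]/a
P(X >= 40) <= 22/40 = 11/20

11/20


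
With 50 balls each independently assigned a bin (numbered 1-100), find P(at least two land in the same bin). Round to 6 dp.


P(all different) = prod((100-i)/100 for i=0..49) = 0.000000
P(at least one match) = 1 - 0.000000 = 1.000000

1.000000


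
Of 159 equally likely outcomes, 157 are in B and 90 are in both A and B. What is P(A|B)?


P(A|B) = P(A∩B)/P(B) = (90/159)/(157/159) = 90/157

90/157


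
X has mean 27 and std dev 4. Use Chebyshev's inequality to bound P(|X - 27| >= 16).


k = 16/4 = 4
Chebyshev: P(|X-mu| >= k*sigma) <= 1/k^2 = 1/4^2 = 1/16

1/16


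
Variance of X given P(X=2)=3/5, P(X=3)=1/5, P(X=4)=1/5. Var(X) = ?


E[X] = 13/5, E[X^2] = 37/5
Var(X) = E[X^2] - (E[X])^2 = 37/5 - (13/5)^2 = 16/25

16/25


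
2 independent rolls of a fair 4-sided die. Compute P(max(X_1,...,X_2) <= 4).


P(max <= 4) = P(all X_i <= 4) = (P(X_1 <= 4))^2
= (4/4)^2 = 1^2 = 1

1


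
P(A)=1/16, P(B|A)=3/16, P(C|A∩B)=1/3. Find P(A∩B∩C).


P(A∩B∩C) = P(A) * P(B|A) * P(C|A∩B)
= 1/16 * 3/16 * 1/3
= 3/256 * 1/3 = 1/256

1/256


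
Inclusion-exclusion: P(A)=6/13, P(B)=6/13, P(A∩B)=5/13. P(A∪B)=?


P(A∪B) = P(A) + P(B) - P(A∩B)
= 6/13 + 6/13 - 5/13 = 7/13

7/13


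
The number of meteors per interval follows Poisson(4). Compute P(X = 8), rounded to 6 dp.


P(X=8) = e^(-4) * 4^8 / 8!
≈ 0.01831563889 * 65536 / 40320
≈ 0.029770

0.029770


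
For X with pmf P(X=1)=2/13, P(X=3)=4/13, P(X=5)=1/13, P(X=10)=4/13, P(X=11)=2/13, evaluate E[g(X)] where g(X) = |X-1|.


E[|X-1|] = sum(g(x)*P(x))
= 0*2/13 + 2*4/13 + 4*1/13 + 9*4/13 + 10*2/13
= 68/13

68/13


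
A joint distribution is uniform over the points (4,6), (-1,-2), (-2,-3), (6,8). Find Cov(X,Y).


E[X]=7/4, E[Y]=9/4, E[XY]=20
Cov(X,Y) = E[XY] - E[X]E[Y] = 20 - 7/4*9/4 = 257/16

257/16


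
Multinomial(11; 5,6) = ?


11! = 39916800
Denominator: 5!=120 * 6!=720
Coefficient = 39916800 / 86400 = 462

462


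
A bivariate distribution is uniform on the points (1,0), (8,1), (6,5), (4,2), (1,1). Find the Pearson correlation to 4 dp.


Cov(X,Y) = 2.2000, Var(X) = 7.6000, Var(Y) = 2.9600
rho = Cov/(sqrt(VarX)*sqrt(VarY)) = 0.4638

0.4638


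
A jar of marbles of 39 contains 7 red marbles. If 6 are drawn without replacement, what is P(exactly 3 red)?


P(X=3) = C(7,3)*C(32,3) / C(39,6)
= 35*4960 / 3262623
= 173600/3262623 = 24800/466089

24800/466089


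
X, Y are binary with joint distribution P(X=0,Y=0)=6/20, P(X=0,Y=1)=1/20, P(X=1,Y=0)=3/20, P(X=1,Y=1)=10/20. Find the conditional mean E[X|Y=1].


P(Y=1) = 11/20
E[X|Y=1] = (0*1 + 1*10)/11 = 10/11

10/11


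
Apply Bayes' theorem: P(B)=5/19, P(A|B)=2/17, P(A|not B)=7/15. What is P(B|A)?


P(A) = P(A|B)P(B) + P(A|B')P(B') = 2/17*5/19 + 7/15*14/19 = 1816/4845
P(B|A) = P(A|B)P(B)/P(A) = (10/323)/(1816/4845) = 75/908

75/908


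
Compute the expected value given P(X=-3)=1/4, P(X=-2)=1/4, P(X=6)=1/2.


E[X] = sum(x * P(x))
= -3*1/4 - 2*1/4 + 6*1/2
= 7/4

7/4


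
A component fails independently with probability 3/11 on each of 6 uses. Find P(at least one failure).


P(at least one) = 1 - P(none)
P(none) = (1 - 3/11)^6 = (8/11)^6 = 262144/1771561
P(at least one) = 1 - 262144/1771561 = 1509417/1771561

1509417/1771561


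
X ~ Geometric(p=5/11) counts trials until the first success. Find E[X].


For geometric (trials until first success), E[X] = 1/p = 1/(5/11) = 11/5

11/5


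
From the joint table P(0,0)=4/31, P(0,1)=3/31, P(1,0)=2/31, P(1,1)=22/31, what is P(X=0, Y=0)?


Read from table: P(X=0, Y=0) = 4/31

4/31


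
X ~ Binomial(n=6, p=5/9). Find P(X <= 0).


P(X<=0) = P(X=0)
= 4096/531441
= 4096/531441

4096/531441


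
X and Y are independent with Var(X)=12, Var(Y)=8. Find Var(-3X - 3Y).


Independence => Cov(X,Y)=0
Var(-3X - 3Y) = (-3)^2*Var(X) + (-3)^2*Var(Y)
= 9*12 + 9*8 = 180

180


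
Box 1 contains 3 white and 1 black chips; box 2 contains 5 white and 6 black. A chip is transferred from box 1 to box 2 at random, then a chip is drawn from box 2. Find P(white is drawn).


P(transfer white) = 3/4; P(transfer black) = 1/4
If white transferred: Urn II has 6 white of 12, so P(white|white moved) = 1/2
If black transferred: Urn II has 5 white of 12, so P(white|black moved) = 5/12
By total probability: P(white) = 3/4*1/2 + 1/4*5/12 = 23/48

23/48


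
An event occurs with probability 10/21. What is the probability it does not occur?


P(A') = 1 - P(A) = 1 - 10/21 = 11/21

11/21


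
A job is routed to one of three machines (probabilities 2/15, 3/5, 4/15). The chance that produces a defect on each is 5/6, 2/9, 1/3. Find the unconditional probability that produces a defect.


P(A) = P(A|B1)P(B1) + P(A|B2)P(B2) + P(A|B3)P(B3)
= 5/6*2/15 + 2/9*3/5 + 1/3*4/15
= 1/9 + 2/15 + 4/45 = 1/3

1/3


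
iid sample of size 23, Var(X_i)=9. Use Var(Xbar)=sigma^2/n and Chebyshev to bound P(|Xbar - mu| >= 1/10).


Var(Xbar) = Var(X)/n = 9/23
Chebyshev: P(|Xbar-mu| >= 1/10) <= Var(Xbar)/(1/10)^2 = (9/23)/(1/100) = 900/23
Bound exceeds 1, so trivial bound: 1

1


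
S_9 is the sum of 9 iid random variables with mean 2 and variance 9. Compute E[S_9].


E[S_n] = n*E[X_1] = 9*2 = 18

18


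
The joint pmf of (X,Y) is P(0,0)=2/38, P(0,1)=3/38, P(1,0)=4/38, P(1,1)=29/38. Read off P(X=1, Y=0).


Read from table: P(X=1, Y=0) = 4/38 = 2/19

2/19


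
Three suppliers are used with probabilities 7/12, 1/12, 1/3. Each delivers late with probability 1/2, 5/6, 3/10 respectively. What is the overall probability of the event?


P(A) = P(A|B1)P(B1) + P(A|B2)P(B2) + P(A|B3)P(B3)
= 1/2*7/12 + 5/6*1/12 + 3/10*1/3
= 7/24 + 5/72 + 1/10 = 83/180

83/180


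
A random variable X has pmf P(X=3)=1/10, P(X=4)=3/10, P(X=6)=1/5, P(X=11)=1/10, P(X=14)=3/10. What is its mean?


E[X] = sum(x * P(x))
= 3*1/10 + 4*3/10 + 6*1/5 + 11*1/10 + 14*3/10
= 8

8


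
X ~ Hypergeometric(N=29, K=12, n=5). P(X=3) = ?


P(X=3) = C(12,3)*C(17,2) / C(29,5)
= 220*136 / 118755
= 29920/118755 = 5984/23751

5984/23751


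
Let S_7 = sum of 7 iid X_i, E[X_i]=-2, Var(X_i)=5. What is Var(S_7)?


By independence, Var(S_n) = n*Var(X_1) = 7*5 = 35

35


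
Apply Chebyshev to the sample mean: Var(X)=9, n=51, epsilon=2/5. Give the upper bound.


Var(Xbar) = Var(X)/n = 9/51
Chebyshev: P(|Xbar-mu| >= 2/5) <= Var(Xbar)/(2/5)^2 = (3/17)/(4/25) = 75/68
Bound exceeds 1, so trivial bound: 1

1


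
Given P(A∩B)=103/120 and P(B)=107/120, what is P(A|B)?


P(A|B) = P(A∩B)/P(B) = (103/120)/(107/120) = 103/107

103/107


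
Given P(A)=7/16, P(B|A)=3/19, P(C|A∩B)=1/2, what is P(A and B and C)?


P(A∩B∩C) = P(A) * P(B|A) * P(C|A∩B)
= 7/16 * 3/19 * 1/2
= 21/304 * 1/2 = 21/608

21/608


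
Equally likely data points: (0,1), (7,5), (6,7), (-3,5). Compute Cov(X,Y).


E[X]=5/2, E[Y]=9/2, E[XY]=31/2
Cov(X,Y) = E[XY] - E[X]E[Y] = 31/2 - 5/2*9/2 = 17/4

17/4


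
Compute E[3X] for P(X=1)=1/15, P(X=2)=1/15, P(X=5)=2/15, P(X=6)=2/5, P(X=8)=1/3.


E[3X] = sum(g(x)*P(x))
= 3*1/15 + 6*1/15 + 15*2/15 + 18*2/5 + 24*1/3
= 89/5

89/5


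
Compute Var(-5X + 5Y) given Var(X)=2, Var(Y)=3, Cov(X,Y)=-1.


Var(-5X + 5Y) = (-5)^2*Var(X) + 5^2*Var(Y) + 2*(-5)*5*Cov(X,Y)
= 25*2 + 25*3 - 50*(-1)
= 50 + 75 + 50 = 175

175


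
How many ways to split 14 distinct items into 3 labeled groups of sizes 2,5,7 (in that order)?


14! = 87178291200
Denominator: 2!=2 * 5!=120 * 7!=5040
Coefficient = 87178291200 / 1209600 = 72072

72072


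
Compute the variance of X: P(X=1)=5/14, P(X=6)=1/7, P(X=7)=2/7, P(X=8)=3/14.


E[X] = 69/14, E[X^2] = 465/14
Var(X) = E[X^2] - (E[X])^2 = 465/14 - (69/14)^2 = 1749/196

1749/196


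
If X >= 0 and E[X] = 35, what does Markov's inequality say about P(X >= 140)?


Markov: P(X >= a) <= E[X]/a
P(X >= 140) <= 35/140 = 1/4

1/4


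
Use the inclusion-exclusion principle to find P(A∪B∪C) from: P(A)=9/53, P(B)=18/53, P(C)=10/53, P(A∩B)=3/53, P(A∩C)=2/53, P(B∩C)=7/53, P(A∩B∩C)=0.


P(A∪B∪C) = P(A)+P(B)+P(C) - P(AB)-P(AC)-P(BC) + P(ABC)
= 9/53+18/53+10/53 - 3/53-2/53-7/53 + 0
= 25/53

25/53


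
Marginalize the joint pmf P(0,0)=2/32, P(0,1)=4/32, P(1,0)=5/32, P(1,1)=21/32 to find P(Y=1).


P(Y=1) = P(0,1)+P(1,1) = 4/32 + 21/32 = 25/32

25/32


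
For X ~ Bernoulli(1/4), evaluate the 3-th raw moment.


For Bernoulli: X in {0,1}
E[X^3] = 0^3*(1-1/4) + 1^3*1/4 = 1/4

1/4


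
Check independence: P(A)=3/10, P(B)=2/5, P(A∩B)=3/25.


P(A)*P(B) = 3/10*2/5 = 3/25
P(A∩B) = 3/25, which equals P(A)P(B), so independent

Yes, A and B are independent


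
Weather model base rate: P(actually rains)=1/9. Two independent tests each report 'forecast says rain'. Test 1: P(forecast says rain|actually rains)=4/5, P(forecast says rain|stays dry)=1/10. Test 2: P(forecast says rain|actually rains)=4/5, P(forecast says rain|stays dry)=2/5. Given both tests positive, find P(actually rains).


After test 1: P(+) = 4/5*1/9 + 1/10*8/9 = 8/45
P(B|+) = (4/45)/(8/45) = 1/2
After test 2 (use post1 as new prior): P(+) = 4/5*1/2 + 2/5*1/2 = 3/5
P(B|+,+) = (2/5)/(3/5) = 2/3

2/3


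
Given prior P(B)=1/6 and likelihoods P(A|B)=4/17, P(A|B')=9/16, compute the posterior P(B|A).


P(A) = P(A|B)P(B) + P(A|B')P(B') = 4/17*1/6 + 9/16*5/6 = 829/1632
P(B|A) = P(A|B)P(B)/P(A) = (2/51)/(829/1632) = 64/829

64/829


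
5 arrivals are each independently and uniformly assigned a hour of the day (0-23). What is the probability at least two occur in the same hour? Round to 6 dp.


P(all different) = prod((24-i)/24 for i=0..4) = 0.640553
P(at least one match) = 1 - 0.640553 = 0.359447

0.359447


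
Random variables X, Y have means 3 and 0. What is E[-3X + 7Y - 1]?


E[-3X + 7Y - 1] = -3*E[X] + 7*E[Y] - 1
= (-3)*(3) + (7)*(0) + (-1)
= -9 + 0 - 1 = -10

-10


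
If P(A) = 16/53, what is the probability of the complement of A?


P(A') = 1 - P(A) = 1 - 16/53 = 37/53

37/53


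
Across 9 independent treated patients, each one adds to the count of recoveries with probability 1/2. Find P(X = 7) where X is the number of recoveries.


P(X=7) = C(9,7) * p^7 * (1-p)^2
= 36 * 1/128 * 1/4
= 9/128

9/128


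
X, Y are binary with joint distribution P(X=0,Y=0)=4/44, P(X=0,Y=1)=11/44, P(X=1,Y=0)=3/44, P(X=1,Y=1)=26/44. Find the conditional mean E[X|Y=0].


P(Y=0) = 7/44
E[X|Y=0] = (0*4 + 1*3)/7 = 3/7

3/7


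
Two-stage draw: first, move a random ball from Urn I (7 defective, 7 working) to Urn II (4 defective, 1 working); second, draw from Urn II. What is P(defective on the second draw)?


P(transfer defective) = 7/14 = 1/2; P(transfer working) = 1/2
If defective transferred: Urn II has 5 defective of 6, so P(defective|defective moved) = 5/6
If working transferred: Urn II has 4 defective of 6, so P(defective|working moved) = 2/3
By total probability: P(defective) = 1/2*5/6 + 1/2*2/3 = 3/4

3/4


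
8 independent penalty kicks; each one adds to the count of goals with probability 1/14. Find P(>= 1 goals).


P(at least one) = 1 - P(none)
P(none) = (1 - 1/14)^8 = (13/14)^8 = 815730721/1475789056
P(at least one) = 1 - 815730721/1475789056 = 660058335/1475789056

660058335/1475789056


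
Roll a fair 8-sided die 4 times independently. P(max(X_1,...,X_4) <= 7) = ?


P(max <= 7) = P(all X_i <= 7) = (P(X_1 <= 7))^4
= (7/8)^4 = 2401/4096

2401/4096


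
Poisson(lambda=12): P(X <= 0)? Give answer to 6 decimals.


P(X<=0) = e^(-12)*12^0/0!
≈ 0.0000061442
≈ 0.000006

0.000006


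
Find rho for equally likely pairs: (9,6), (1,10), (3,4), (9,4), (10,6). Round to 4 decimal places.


Cov(X,Y) = -4.0000, Var(X) = 13.4400, Var(Y) = 4.8000
rho = Cov/(sqrt(VarX)*sqrt(VarY)) = -0.4980

-0.4980


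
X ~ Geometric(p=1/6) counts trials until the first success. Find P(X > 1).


P(X > 1) = P(first 1 trials all fail) = (1-p)^1 = (5/6)^1 = 5/6

5/6


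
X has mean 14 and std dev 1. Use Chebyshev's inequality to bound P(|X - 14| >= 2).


k = 2/1 = 2
Chebyshev: P(|X-mu| >= k*sigma) <= 1/k^2 = 1/2^2 = 1/4

1/4


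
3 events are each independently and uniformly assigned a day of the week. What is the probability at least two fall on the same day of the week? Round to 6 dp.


P(all different) = prod((7-i)/7 for i=0..2) = 0.612245
P(at least one match) = 1 - 0.612245 = 0.387755

0.387755


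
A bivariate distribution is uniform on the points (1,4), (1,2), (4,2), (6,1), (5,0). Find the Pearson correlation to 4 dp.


Cov(X,Y) = -2.1200, Var(X) = 4.2400, Var(Y) = 1.7600
rho = Cov/(sqrt(VarX)*sqrt(VarY)) = -0.7761

-0.7761


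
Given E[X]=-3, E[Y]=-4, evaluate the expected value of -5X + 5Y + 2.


E[-5X + 5Y + 2] = -5*E[X] + 5*E[Y] + 2
= (-5)*(-3) + (5)*(-4) + (2)
= 15 - 20 + 2 = -3

-3


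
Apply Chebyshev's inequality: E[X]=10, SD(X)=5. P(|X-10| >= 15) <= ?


k = 15/5 = 3
Chebyshev: P(|X-mu| >= k*sigma) <= 1/k^2 = 1/3^2 = 1/9

1/9


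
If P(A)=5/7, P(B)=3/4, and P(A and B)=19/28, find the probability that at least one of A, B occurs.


P(A∪B) = P(A) + P(B) - P(A∩B)
= 5/7 + 3/4 - 19/28 = 11/14

11/14


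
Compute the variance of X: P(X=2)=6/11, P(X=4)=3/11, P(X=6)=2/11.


E[X] = 36/11, E[X^2] = 144/11
Var(X) = E[X^2] - (E[X])^2 = 144/11 - (36/11)^2 = 288/121

288/121


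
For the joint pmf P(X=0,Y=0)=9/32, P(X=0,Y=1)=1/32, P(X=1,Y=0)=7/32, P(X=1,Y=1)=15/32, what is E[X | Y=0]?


P(Y=0) = 16/32
E[X|Y=0] = (0*9 + 1*7)/16 = 7/16

7/16


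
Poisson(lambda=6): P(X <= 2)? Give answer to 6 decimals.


P(X<=2) = e^(-6)*6^0/0! + e^(-6)*6^1/1! + e^(-6)*6^2/2!
≈ 0.0024787522 + 0.0148725131 + 0.0446175392
= 0.0619688045
≈ 0.061969

0.061969


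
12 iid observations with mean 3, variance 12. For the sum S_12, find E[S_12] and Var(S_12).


E[S_n] = n*mu = 12*3 = 36
Var(S_n) = n*sigma^2 = 12*12 = 144

E[S_12]=36, Var(S_12)=144


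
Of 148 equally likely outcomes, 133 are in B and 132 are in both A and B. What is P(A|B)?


P(A|B) = P(A∩B)/P(B) = (132/148)/(133/148) = 132/133

132/133


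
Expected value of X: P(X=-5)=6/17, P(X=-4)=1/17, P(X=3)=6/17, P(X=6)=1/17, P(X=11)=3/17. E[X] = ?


E[X] = sum(x * P(x))
= -5*6/17 - 4*1/17 + 3*6/17 + 6*1/17 + 11*3/17
= 23/17

23/17


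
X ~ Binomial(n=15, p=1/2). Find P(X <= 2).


P(X<=2) = P(X=0) + P(X=1) + P(X=2)
= 1/32768 + 15/32768 + 105/32768
= 121/32768

121/32768


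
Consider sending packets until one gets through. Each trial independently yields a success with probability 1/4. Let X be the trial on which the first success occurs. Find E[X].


For geometric (trials until first success), E[X] = 1/p = 1/(1/4) = 4

4


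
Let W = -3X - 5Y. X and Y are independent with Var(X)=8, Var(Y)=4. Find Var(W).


Independence => Cov(X,Y)=0
Var(-3X - 5Y) = (-3)^2*Var(X) + (-5)^2*Var(Y)
= 9*8 + 25*4 = 172

172


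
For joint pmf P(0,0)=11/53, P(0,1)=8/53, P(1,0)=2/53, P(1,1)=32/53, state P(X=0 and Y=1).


Read from table: P(X=0, Y=1) = 8/53

8/53


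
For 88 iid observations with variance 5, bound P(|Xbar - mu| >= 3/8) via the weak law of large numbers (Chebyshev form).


Var(Xbar) = Var(X)/n = 5/88
Chebyshev: P(|Xbar-mu| >= 3/8) <= Var(Xbar)/(3/8)^2 = (5/88)/(9/64) = 40/99

40/99


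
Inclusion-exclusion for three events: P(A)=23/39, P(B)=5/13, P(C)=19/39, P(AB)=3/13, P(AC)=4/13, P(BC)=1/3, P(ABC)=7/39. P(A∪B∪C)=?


P(A∪B∪C) = P(A)+P(B)+P(C) - P(AB)-P(AC)-P(BC) + P(ABC)
= 23/39+5/13+19/39 - 3/13-4/13-1/3 + 7/39
= 10/13

10/13


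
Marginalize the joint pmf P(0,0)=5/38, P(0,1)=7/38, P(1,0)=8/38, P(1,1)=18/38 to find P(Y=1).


P(Y=1) = P(0,1)+P(1,1) = 7/38 + 18/38 = 25/38

25/38


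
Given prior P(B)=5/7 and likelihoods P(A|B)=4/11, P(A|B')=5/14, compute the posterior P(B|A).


P(A) = P(A|B)P(B) + P(A|B')P(B') = 4/11*5/7 + 5/14*2/7 = 195/539
P(B|A) = P(A|B)P(B)/P(A) = (20/77)/(195/539) = 28/39

28/39


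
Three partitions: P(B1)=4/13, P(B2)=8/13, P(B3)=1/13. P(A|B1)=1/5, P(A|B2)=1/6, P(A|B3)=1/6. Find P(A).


P(A) = P(A|B1)P(B1) + P(A|B2)P(B2) + P(A|B3)P(B3)
= 1/5*4/13 + 1/6*8/13 + 1/6*1/13
= 4/65 + 4/39 + 1/78 = 23/130

23/130


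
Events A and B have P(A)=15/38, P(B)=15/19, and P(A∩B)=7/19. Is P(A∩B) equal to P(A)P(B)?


P(A)*P(B) = 15/38*15/19 = 225/722
P(A∩B) = 7/19 != 225/722, so not independent

No, A and B are not independent


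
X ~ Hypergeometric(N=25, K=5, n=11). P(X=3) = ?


P(X=3) = C(5,3)*C(20,8) / C(25,11)
= 10*125970 / 4457400
= 1259700/4457400 = 13/46

13/46


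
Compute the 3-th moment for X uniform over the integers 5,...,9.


E[X^3] = (1/5) * sum(x^3 for x=5..9)
= 1925/5 = 385

385


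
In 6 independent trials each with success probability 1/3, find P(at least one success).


P(at least one) = 1 - P(none)
P(none) = (1 - 1/3)^6 = (2/3)^6 = 64/729
P(at least one) = 1 - 64/729 = 665/729

665/729


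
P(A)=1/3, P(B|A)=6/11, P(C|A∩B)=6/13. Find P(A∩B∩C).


P(A∩B∩C) = P(A) * P(B|A) * P(C|A∩B)
= 1/3 * 6/11 * 6/13
= 2/11 * 6/13 = 12/143

12/143


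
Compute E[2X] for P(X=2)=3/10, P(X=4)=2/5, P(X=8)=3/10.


E[2X] = sum(g(x)*P(x))
= 4*3/10 + 8*2/5 + 16*3/10
= 46/5

46/5


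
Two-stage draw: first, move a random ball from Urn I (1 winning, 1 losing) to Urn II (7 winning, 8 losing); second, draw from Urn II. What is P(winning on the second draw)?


P(transfer winning) = 1/2; P(transfer losing) = 1/2
If winning transferred: Urn II has 8 winning of 16, so P(winning|winning moved) = 1/2
If losing transferred: Urn II has 7 winning of 16, so P(winning|losing moved) = 7/16
By total probability: P(winning) = 1/2*1/2 + 1/2*7/16 = 15/32

15/32


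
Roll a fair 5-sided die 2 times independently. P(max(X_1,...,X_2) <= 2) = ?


P(max <= 2) = P(all X_i <= 2) = (P(X_1 <= 2))^2
= (2/5)^2 = 4/25

4/25


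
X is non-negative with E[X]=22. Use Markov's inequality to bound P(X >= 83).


Markov: P(X >= a) <= E[X]/a
P(X >= 83) <= 22/83

22/83


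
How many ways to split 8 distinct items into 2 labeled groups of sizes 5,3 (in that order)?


8! = 40320
Denominator: 5!=120 * 3!=6
Coefficient = 40320 / 720 = 56

56


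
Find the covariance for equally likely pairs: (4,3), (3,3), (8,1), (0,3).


E[X]=15/4, E[Y]=5/2, E[XY]=29/4
Cov(X,Y) = E[XY] - E[X]E[Y] = 29/4 - 15/4*5/2 = -17/8

-17/8


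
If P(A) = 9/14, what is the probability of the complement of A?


P(A') = 1 - P(A) = 1 - 9/14 = 5/14

5/14


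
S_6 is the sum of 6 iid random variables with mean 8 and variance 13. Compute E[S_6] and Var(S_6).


E[S_n] = n*mu = 6*8 = 48
Var(S_n) = n*sigma^2 = 6*13 = 78

E[S_6]=48, Var(S_6)=78


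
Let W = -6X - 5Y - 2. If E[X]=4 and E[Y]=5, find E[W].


E[-6X - 5Y - 2] = -6*E[X] - 5*E[Y] - 2
= (-6)*(4) + (-5)*(5) + (-2)
= -24 - 25 - 2 = -51

-51


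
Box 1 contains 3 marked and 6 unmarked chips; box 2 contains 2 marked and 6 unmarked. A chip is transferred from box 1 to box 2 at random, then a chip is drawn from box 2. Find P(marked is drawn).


P(transfer marked) = 3/9 = 1/3; P(transfer unmarked) = 2/3
If marked transferred: Urn II has 3 marked of 9, so P(marked|marked moved) = 1/3
If unmarked transferred: Urn II has 2 marked of 9, so P(marked|unmarked moved) = 2/9
By total probability: P(marked) = 1/3*1/3 + 2/3*2/9 = 7/27

7/27


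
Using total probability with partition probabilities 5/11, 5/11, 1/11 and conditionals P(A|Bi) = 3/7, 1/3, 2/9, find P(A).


P(A) = P(A|B1)P(B1) + P(A|B2)P(B2) + P(A|B3)P(B3)
= 3/7*5/11 + 1/3*5/11 + 2/9*1/11
= 15/77 + 5/33 + 2/99 = 254/693

254/693


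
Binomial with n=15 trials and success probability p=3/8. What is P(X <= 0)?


P(X<=0) = P(X=0)
= 30517578125/35184372088832
= 30517578125/35184372088832

30517578125/35184372088832


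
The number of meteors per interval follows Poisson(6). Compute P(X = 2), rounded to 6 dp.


P(X=2) = e^(-6) * 6^2 / 2!
≈ 0.002478752177 * 36 / 2
≈ 0.044618

0.044618


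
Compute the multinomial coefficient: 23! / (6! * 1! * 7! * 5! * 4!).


23! = 25852016738884976640000
Denominator: 6!=720 * 1!=1 * 7!=5040 * 5!=120 * 4!=24
Coefficient = 25852016738884976640000 / 10450944000 = 2473653742560

2473653742560


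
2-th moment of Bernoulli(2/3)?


For Bernoulli: X in {0,1}
E[X^2] = 0^2*(1-2/3) + 1^2*2/3 = 2/3

2/3


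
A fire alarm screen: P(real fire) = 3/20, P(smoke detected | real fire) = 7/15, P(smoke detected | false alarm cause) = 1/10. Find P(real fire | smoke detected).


P(A) = P(A|B)P(B) + P(A|B')P(B') = 7/15*3/20 + 1/10*17/20 = 31/200
P(B|A) = P(A|B)P(B)/P(A) = (7/100)/(31/200) = 14/31

14/31


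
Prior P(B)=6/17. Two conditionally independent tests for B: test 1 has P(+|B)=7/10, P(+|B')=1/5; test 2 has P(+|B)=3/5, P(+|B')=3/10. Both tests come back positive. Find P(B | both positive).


After test 1: P(+) = 7/10*6/17 + 1/5*11/17 = 32/85
P(B|+) = (21/85)/(32/85) = 21/32
After test 2 (use post1 as new prior): P(+) = 3/5*21/32 + 3/10*11/32 = 159/320
P(B|+,+) = (63/160)/(159/320) = 42/53

42/53


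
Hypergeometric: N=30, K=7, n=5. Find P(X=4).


P(X=4) = C(7,4)*C(23,1) / C(30,5)
= 35*23 / 142506
= 805/142506 = 115/20358

115/20358


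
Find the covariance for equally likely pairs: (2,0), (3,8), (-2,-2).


E[X]=1, E[Y]=2, E[XY]=28/3
Cov(X,Y) = E[XY] - E[X]E[Y] = 28/3 - 1*2 = 22/3

22/3


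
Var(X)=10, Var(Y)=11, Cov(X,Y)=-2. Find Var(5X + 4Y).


Var(5X + 4Y) = 5^2*Var(X) + 4^2*Var(Y) + 2*5*4*Cov(X,Y)
= 25*10 + 16*11 + 40*(-2)
= 250 + 176 - 80 = 346

346


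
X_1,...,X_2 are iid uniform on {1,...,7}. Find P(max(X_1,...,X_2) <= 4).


P(max <= 4) = P(all X_i <= 4) = (P(X_1 <= 4))^2
= (4/7)^2 = 16/49

16/49


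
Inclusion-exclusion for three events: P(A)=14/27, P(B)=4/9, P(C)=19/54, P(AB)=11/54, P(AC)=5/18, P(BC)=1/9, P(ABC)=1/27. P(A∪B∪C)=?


P(A∪B∪C) = P(A)+P(B)+P(C) - P(AB)-P(AC)-P(BC) + P(ABC)
= 14/27+4/9+19/54 - 11/54-5/18-1/9 + 1/27
= 41/54

41/54


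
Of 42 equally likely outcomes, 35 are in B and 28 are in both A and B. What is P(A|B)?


P(A|B) = P(A∩B)/P(B) = (28/42)/(35/42) = 28/35 = 4/5

4/5


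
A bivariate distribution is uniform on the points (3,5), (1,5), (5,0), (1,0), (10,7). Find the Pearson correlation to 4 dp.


Cov(X,Y) = 4.4000, Var(X) = 11.2000, Var(Y) = 8.2400
rho = Cov/(sqrt(VarX)*sqrt(VarY)) = 0.4580

0.4580


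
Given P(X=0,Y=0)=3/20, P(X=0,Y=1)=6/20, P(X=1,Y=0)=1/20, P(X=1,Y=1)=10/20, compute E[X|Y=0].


P(Y=0) = 4/20
E[X|Y=0] = (0*3 + 1*1)/4 = 1/4

1/4


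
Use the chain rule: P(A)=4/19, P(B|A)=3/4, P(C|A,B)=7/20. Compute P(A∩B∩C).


P(A∩B∩C) = P(A) * P(B|A) * P(C|A∩B)
= 4/19 * 3/4 * 7/20
= 3/19 * 7/20 = 21/380

21/380


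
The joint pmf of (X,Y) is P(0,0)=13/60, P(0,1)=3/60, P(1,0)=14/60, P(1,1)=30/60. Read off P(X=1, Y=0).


Read from table: P(X=1, Y=0) = 14/60 = 7/30

7/30


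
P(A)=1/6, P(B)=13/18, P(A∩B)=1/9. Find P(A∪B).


P(A∪B) = P(A) + P(B) - P(A∩B)
= 1/6 + 13/18 - 1/9 = 7/9

7/9


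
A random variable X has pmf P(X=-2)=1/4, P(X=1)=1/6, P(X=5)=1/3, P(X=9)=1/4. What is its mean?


E[X] = sum(x * P(x))
= -2*1/4 + 1*1/6 + 5*1/3 + 9*1/4
= 43/12

43/12


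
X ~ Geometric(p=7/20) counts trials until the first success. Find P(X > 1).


P(X > 1) = P(first 1 trials all fail) = (1-p)^1 = (13/20)^1 = 13/20

13/20


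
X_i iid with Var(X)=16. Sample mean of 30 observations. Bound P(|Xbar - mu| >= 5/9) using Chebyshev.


Var(Xbar) = Var(X)/n = 16/30
Chebyshev: P(|Xbar-mu| >= 5/9) <= Var(Xbar)/(5/9)^2 = (8/15)/(25/81) = 216/125
Bound exceeds 1, so trivial bound: 1

1


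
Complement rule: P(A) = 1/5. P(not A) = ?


P(A') = 1 - P(A) = 1 - 1/5 = 4/5

4/5


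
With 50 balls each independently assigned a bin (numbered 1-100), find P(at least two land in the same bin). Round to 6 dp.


P(all different) = prod((100-i)/100 for i=0..49) = 0.000000
P(at least one match) = 1 - 0.000000 = 1.000000

1.000000


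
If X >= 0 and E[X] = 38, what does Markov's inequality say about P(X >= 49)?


Markov: P(X >= a) <= E[X]/a
P(X >= 49) <= 38/49

38/49


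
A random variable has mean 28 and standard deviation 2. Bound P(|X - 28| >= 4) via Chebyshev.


k = 4/2 = 2
Chebyshev: P(|X-mu| >= k*sigma) <= 1/k^2 = 1/2^2 = 1/4

1/4


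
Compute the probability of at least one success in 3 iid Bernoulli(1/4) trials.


P(at least one) = 1 - P(none)
P(none) = (1 - 1/4)^3 = (3/4)^3 = 27/64
P(at least one) = 1 - 27/64 = 37/64

37/64


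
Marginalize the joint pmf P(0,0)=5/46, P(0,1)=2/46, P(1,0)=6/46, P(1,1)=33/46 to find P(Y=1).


P(Y=1) = P(0,1)+P(1,1) = 2/46 + 33/46 = 35/46

35/46


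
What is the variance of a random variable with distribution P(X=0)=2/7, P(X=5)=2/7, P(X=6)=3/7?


E[X] = 4, E[X^2] = 158/7
Var(X) = E[X^2] - (E[X])^2 = 158/7 - (4)^2 = 46/7

46/7


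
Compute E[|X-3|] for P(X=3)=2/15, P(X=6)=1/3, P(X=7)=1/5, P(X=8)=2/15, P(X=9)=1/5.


E[|X-3|] = sum(g(x)*P(x))
= 0*2/15 + 3*1/3 + 4*1/5 + 5*2/15 + 6*1/5
= 11/3

11/3


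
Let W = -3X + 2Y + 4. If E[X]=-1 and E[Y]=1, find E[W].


E[-3X + 2Y + 4] = -3*E[X] + 2*E[Y] + 4
= (-3)*(-1) + (2)*(1) + (4)
= 3 + 2 + 4 = 9

9


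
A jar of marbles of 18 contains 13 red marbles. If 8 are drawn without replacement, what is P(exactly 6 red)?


P(X=6) = C(13,6)*C(5,2) / C(18,8)
= 1716*10 / 43758
= 17160/43758 = 20/51

20/51


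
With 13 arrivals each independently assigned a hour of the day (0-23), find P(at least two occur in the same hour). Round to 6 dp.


P(all different) = prod((24-i)/24 for i=0..12) = 0.017734
P(at least one match) = 1 - 0.017734 = 0.982266

0.982266


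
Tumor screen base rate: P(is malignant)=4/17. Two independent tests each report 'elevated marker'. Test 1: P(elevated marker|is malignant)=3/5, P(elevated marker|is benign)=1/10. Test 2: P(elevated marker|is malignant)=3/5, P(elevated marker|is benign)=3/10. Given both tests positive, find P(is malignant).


After test 1: P(+) = 3/5*4/17 + 1/10*13/17 = 37/170
P(B|+) = (12/85)/(37/170) = 24/37
After test 2 (use post1 as new prior): P(+) = 3/5*24/37 + 3/10*13/37 = 183/370
P(B|+,+) = (72/185)/(183/370) = 48/61

48/61


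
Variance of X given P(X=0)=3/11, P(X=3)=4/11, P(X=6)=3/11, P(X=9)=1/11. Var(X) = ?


E[X] = 39/11, E[X^2] = 225/11
Var(X) = E[X^2] - (E[X])^2 = 225/11 - (39/11)^2 = 954/121

954/121


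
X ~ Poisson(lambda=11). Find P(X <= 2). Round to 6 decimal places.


P(X<=2) = e^(-11)*11^0/0! + e^(-11)*11^1/1! + e^(-11)*11^2/2!
≈ 0.0000167017 + 0.0001837187 + 0.0010104529
= 0.0012108733
≈ 0.001211

0.001211


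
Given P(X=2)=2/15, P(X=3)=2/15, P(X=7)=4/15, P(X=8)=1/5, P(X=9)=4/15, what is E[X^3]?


E[X^3] = sum(g(x)*P(x))
= 8*2/15 + 27*2/15 + 343*4/15 + 512*1/5 + 729*4/15
= 5894/15

5894/15


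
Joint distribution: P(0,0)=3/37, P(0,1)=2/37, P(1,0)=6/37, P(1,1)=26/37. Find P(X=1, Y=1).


Read from table: P(X=1, Y=1) = 26/37

26/37


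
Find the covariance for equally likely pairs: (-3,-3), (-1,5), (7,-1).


E[X]=1, E[Y]=1/3, E[XY]=-1
Cov(X,Y) = E[XY] - E[X]E[Y] = -1 - 1*1/3 = -4/3

-4/3


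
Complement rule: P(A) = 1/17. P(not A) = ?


P(A') = 1 - P(A) = 1 - 1/17 = 16/17

16/17


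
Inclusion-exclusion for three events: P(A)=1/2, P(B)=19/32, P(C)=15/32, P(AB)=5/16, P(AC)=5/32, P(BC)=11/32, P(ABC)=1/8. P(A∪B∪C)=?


P(A∪B∪C) = P(A)+P(B)+P(C) - P(AB)-P(AC)-P(BC) + P(ABC)
= 1/2+19/32+15/32 - 5/16-5/32-11/32 + 1/8
= 7/8

7/8


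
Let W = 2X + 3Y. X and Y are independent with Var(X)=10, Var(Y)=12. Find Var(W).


Independence => Cov(X,Y)=0
Var(2X + 3Y) = 2^2*Var(X) + 3^2*Var(Y)
= 4*10 + 9*12 = 148

148


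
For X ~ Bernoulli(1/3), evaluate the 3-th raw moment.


For Bernoulli: X in {0,1}
E[X^3] = 0^3*(1-1/3) + 1^3*1/3 = 1/3

1/3


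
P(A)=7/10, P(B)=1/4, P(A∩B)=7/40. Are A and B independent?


P(A)*P(B) = 7/10*1/4 = 7/40
P(A∩B) = 7/40, which equals P(A)P(B), so independent

Yes, A and B are independent


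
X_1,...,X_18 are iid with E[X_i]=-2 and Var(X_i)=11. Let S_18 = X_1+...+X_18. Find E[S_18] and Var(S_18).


E[S_n] = n*mu = 18*-2 = -36
Var(S_n) = n*sigma^2 = 18*11 = 198

E[S_18]=-36, Var(S_18)=198


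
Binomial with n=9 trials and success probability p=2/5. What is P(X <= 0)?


P(X<=0) = P(X=0)
= 19683/1953125
= 19683/1953125

19683/1953125


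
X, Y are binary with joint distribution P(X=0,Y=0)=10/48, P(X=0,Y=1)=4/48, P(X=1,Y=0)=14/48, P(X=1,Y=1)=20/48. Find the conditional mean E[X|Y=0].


P(Y=0) = 24/48
E[X|Y=0] = (0*10 + 1*14)/24 = 14/24 = 7/12

7/12


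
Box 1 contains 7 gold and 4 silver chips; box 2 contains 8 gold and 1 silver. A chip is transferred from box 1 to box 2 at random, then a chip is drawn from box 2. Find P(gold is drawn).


P(transfer gold) = 7/11; P(transfer silver) = 4/11
If gold transferred: Urn II has 9 gold of 10, so P(gold|gold moved) = 9/10
If silver transferred: Urn II has 8 gold of 10, so P(gold|silver moved) = 4/5
By total probability: P(gold) = 7/11*9/10 + 4/11*4/5 = 19/22

19/22


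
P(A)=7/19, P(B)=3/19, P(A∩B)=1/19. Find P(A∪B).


P(A∪B) = P(A) + P(B) - P(A∩B)
= 7/19 + 3/19 - 1/19 = 9/19

9/19


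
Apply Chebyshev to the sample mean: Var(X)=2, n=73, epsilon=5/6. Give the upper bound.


Var(Xbar) = Var(X)/n = 2/73
Chebyshev: P(|Xbar-mu| >= 5/6) <= Var(Xbar)/(5/6)^2 = (2/73)/(25/36) = 72/1825

72/1825


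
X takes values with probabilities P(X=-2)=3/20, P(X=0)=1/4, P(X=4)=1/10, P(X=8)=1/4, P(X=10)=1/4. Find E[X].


E[X] = sum(x * P(x))
= -2*3/20 + 0*1/4 + 4*1/10 + 8*1/4 + 10*1/4
= 23/5

23/5


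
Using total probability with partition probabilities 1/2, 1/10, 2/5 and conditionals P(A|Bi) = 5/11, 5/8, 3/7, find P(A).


P(A) = P(A|B1)P(B1) + P(A|B2)P(B2) + P(A|B3)P(B3)
= 5/11*1/2 + 5/8*1/10 + 3/7*2/5
= 5/22 + 1/16 + 6/35 = 2841/6160

2841/6160


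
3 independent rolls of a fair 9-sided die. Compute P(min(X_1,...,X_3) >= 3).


P(min >= 3) = P(all X_i >= 3) = (P(X_1 >= 3))^3
= (7/9)^3 = 343/729

343/729


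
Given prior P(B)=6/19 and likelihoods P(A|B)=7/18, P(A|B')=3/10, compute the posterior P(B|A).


P(A) = P(A|B)P(B) + P(A|B')P(B') = 7/18*6/19 + 3/10*13/19 = 187/570
P(B|A) = P(A|B)P(B)/P(A) = (7/57)/(187/570) = 70/187

70/187


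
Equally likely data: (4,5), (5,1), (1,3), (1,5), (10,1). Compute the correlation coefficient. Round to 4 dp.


Cov(X,Y) = -4.0000, Var(X) = 10.9600, Var(Y) = 3.2000
rho = Cov/(sqrt(VarX)*sqrt(VarY)) = -0.6754

-0.6754


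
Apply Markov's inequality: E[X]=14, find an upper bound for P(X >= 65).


Markov: P(X >= a) <= E[X]/a
P(X >= 65) <= 14/65

14/65


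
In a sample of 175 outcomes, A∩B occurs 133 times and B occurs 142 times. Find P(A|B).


P(A|B) = P(A∩B)/P(B) = (133/175)/(142/175) = 133/142

133/142


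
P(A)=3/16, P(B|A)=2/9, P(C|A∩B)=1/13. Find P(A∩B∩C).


P(A∩B∩C) = P(A) * P(B|A) * P(C|A∩B)
= 3/16 * 2/9 * 1/13
= 1/24 * 1/13 = 1/312

1/312


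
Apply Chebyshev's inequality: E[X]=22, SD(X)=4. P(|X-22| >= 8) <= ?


k = 8/4 = 2
Chebyshev: P(|X-mu| >= k*sigma) <= 1/k^2 = 1/2^2 = 1/4

1/4


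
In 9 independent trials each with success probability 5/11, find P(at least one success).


P(at least one) = 1 - P(none)
P(none) = (1 - 5/11)^9 = (6/11)^9 = 10077696/2357947691
P(at least one) = 1 - 10077696/2357947691 = 2347869995/2357947691

2347869995/2357947691


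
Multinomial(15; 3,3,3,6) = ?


15! = 1307674368000
Denominator: 3!=6 * 3!=6 * 3!=6 * 6!=720
Coefficient = 1307674368000 / 155520 = 8408400

8408400


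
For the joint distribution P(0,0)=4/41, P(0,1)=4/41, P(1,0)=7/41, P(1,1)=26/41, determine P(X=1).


P(X=1) = P(1,0)+P(1,1) = 7/41 + 26/41 = 33/41

33/41


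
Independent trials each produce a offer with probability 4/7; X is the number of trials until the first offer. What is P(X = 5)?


P(X=5) = (1-p)^4 * p = (3/7)^4 * 4/7
= 81/2401 * 4/7 = 324/16807

324/16807


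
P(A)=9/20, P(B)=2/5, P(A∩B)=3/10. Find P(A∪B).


P(A∪B) = P(A) + P(B) - P(A∩B)
= 9/20 + 2/5 - 3/10 = 11/20

11/20


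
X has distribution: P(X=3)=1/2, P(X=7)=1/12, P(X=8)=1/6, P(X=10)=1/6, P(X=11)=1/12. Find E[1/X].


E[1/X] = sum(g(x)*P(x))
= 1/3*1/2 + 1/7*1/12 + 1/8*1/6 + 1/10*1/6 + 1/11*1/12
= 4133/18480

4133/18480
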